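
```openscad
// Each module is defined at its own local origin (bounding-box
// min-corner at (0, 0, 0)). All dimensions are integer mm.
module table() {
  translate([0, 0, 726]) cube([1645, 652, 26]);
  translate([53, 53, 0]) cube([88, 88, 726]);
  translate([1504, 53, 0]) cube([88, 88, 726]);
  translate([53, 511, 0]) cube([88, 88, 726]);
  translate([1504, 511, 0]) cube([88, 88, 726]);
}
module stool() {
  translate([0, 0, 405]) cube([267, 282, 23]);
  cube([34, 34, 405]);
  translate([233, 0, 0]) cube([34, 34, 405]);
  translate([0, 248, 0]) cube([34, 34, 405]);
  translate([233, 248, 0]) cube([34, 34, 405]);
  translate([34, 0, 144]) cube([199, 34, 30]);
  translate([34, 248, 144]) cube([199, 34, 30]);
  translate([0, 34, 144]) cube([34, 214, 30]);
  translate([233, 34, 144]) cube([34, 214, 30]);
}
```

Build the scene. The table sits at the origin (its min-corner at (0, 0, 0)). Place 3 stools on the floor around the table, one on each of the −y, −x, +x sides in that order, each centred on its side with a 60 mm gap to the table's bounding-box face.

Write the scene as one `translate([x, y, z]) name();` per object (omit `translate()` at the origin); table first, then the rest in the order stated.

table();
translate([689, -342, 0]) stool();
translate([-327, 185, 0]) stool();
translate([1705, 185, 0]) stool();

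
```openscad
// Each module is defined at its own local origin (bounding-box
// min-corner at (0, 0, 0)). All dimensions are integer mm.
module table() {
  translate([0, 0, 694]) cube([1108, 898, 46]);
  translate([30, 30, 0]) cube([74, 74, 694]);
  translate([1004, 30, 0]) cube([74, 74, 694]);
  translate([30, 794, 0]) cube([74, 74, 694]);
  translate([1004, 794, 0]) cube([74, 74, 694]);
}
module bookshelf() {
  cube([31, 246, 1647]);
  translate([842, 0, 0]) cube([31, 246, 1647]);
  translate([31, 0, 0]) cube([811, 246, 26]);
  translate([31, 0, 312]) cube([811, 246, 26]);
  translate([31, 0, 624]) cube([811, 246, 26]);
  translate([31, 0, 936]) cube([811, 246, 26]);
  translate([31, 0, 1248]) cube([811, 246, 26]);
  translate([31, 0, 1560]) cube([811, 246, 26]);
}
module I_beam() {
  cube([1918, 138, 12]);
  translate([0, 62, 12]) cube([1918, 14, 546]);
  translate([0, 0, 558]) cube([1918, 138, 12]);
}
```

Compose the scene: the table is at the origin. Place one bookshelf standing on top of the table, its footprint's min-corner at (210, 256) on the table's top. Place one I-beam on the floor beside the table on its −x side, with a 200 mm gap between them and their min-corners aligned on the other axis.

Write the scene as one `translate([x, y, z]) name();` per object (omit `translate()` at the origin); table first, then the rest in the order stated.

table();
translate([210, 256, 740]) bookshelf();
translate([-2118, 0, 0]) I_beam();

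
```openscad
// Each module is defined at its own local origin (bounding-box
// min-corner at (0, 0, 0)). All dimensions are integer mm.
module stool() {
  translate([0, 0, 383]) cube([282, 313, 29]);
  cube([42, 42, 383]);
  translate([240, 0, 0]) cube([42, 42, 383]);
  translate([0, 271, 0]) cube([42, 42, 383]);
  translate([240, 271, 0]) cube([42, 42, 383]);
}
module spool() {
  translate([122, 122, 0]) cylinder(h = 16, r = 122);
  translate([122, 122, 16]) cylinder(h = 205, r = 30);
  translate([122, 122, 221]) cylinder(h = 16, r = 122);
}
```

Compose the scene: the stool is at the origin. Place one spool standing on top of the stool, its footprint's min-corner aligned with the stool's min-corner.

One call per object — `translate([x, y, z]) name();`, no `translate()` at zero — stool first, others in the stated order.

stool();
translate([0, 0, 412]) spool();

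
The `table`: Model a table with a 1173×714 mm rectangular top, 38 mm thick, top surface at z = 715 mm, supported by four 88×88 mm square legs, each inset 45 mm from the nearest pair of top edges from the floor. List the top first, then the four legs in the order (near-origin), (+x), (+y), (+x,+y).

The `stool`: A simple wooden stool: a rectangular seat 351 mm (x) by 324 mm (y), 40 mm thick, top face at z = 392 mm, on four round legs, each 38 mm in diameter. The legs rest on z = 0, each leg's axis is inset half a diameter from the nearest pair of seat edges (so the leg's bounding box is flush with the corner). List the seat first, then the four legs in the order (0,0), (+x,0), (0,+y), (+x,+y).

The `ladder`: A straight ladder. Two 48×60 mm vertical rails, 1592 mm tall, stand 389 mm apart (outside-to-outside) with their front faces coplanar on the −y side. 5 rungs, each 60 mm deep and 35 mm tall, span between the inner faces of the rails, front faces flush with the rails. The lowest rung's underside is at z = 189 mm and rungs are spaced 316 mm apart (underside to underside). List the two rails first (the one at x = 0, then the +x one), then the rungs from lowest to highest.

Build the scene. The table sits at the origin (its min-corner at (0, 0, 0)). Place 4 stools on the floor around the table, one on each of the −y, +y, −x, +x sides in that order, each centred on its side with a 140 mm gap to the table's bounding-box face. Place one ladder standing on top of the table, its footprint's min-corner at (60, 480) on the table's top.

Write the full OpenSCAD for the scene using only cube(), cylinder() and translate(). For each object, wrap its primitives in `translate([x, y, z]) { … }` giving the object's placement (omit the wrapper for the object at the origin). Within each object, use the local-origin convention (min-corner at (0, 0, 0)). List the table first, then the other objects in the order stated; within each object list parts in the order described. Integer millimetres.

translate([0, 0, 677]) cube([1173, 714, 38]);
translate([45, 45, 0]) cube([88, 88, 677]);
translate([1040, 45, 0]) cube([88, 88, 677]);
translate([45, 581, 0]) cube([88, 88, 677]);
translate([1040, 581, 0]) cube([88, 88, 677]);
translate([411, -464, 0]) {
  translate([0, 0, 352]) cube([351, 324, 40]);
  translate([19, 19, 0]) cylinder(h = 352, r = 19);
  translate([332, 19, 0]) cylinder(h = 352, r = 19);
  translate([19, 305, 0]) cylinder(h = 352, r = 19);
  translate([332, 305, 0]) cylinder(h = 352, r = 19);
}
translate([411, 854, 0]) {
  translate([0, 0, 352]) cube([351, 324, 40]);
  translate([19, 19, 0]) cylinder(h = 352, r = 19);
  translate([332, 19, 0]) cylinder(h = 352, r = 19);
  translate([19, 305, 0]) cylinder(h = 352, r = 19);
  translate([332, 305, 0]) cylinder(h = 352, r = 19);
}
translate([-491, 195, 0]) {
  translate([0, 0, 352]) cube([351, 324, 40]);
  translate([19, 19, 0]) cylinder(h = 352, r = 19);
  translate([332, 19, 0]) cylinder(h = 352, r = 19);
  translate([19, 305, 0]) cylinder(h = 352, r = 19);
  translate([332, 305, 0]) cylinder(h = 352, r = 19);
}
translate([1313, 195, 0]) {
  translate([0, 0, 352]) cube([351, 324, 40]);
  translate([19, 19, 0]) cylinder(h = 352, r = 19);
  translate([332, 19, 0]) cylinder(h = 352, r = 19);
  translate([19, 305, 0]) cylinder(h = 352, r = 19);
  translate([332, 305, 0]) cylinder(h = 352, r = 19);
}
translate([60, 480, 715]) {
  cube([48, 60, 1592]);
  translate([341, 0, 0]) cube([48, 60, 1592]);
  translate([48, 0, 189]) cube([293, 60, 35]);
  translate([48, 0, 505]) cube([293, 60, 35]);
  translate([48, 0, 821]) cube([293, 60, 35]);
  translate([48, 0, 1137]) cube([293, 60, 35]);
  translate([48, 0, 1453]) cube([293, 60, 35]);
}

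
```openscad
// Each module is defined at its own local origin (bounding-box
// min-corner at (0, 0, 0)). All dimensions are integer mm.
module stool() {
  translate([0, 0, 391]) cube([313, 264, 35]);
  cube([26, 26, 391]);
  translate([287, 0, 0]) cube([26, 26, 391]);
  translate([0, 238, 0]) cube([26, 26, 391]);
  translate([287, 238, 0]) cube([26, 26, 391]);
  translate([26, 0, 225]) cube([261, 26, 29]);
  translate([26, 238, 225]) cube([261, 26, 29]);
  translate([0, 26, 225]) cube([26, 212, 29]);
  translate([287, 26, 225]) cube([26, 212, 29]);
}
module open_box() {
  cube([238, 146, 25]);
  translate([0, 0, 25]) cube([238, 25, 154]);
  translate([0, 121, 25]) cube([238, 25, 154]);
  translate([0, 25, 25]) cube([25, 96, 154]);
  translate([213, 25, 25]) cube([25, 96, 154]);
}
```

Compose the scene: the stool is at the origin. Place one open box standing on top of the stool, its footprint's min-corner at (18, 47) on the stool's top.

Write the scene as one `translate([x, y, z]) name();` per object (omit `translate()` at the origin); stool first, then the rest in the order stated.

stool();
translate([18, 47, 426]) open_box();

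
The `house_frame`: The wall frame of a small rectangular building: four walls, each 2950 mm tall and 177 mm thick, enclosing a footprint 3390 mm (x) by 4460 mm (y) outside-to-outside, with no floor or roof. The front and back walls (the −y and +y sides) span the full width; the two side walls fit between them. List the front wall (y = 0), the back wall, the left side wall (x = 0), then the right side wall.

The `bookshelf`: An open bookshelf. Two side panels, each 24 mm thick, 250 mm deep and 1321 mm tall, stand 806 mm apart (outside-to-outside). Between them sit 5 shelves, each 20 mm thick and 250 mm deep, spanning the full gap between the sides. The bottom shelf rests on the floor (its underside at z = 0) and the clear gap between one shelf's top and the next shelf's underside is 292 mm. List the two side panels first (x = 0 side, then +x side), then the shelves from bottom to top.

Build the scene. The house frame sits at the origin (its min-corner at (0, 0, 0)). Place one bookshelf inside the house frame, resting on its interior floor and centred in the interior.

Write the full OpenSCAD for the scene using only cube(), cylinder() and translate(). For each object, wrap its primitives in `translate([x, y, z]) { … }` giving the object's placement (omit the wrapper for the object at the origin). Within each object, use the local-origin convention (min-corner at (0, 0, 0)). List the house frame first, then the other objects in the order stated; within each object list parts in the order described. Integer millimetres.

cube([3390, 177, 2950]);
translate([0, 4283, 0]) cube([3390, 177, 2950]);
translate([0, 177, 0]) cube([177, 4106, 2950]);
translate([3213, 177, 0]) cube([177, 4106, 2950]);
translate([1292, 2105, 0]) {
  cube([24, 250, 1321]);
  translate([782, 0, 0]) cube([24, 250, 1321]);
  translate([24, 0, 0]) cube([758, 250, 20]);
  translate([24, 0, 312]) cube([758, 250, 20]);
  translate([24, 0, 624]) cube([758, 250, 20]);
  translate([24, 0, 936]) cube([758, 250, 20]);
  translate([24, 0, 1248]) cube([758, 250, 20]);
}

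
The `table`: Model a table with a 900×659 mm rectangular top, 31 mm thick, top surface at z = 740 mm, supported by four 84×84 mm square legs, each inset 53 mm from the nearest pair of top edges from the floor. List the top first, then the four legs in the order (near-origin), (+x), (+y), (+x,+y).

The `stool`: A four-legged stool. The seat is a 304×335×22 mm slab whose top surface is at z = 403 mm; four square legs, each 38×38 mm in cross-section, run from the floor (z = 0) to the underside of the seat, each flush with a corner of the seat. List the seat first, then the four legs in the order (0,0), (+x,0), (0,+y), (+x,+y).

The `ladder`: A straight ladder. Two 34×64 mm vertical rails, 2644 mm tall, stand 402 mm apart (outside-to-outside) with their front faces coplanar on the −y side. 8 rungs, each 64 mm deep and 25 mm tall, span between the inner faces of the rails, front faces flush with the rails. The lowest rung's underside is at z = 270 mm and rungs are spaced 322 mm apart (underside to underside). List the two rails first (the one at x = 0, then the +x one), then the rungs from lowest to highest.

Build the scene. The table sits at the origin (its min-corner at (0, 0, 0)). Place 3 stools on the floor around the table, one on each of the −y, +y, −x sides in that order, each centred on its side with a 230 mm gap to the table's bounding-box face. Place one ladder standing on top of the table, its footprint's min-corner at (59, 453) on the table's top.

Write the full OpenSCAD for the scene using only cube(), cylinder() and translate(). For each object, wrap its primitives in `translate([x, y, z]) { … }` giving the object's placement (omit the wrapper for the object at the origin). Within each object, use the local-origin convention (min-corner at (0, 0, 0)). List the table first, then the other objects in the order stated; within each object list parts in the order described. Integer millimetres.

translate([0, 0, 709]) cube([900, 659, 31]);
translate([53, 53, 0]) cube([84, 84, 709]);
translate([763, 53, 0]) cube([84, 84, 709]);
translate([53, 522, 0]) cube([84, 84, 709]);
translate([763, 522, 0]) cube([84, 84, 709]);
translate([298, -565, 0]) {
  translate([0, 0, 381]) cube([304, 335, 22]);
  cube([38, 38, 381]);
  translate([266, 0, 0]) cube([38, 38, 381]);
  translate([0, 297, 0]) cube([38, 38, 381]);
  translate([266, 297, 0]) cube([38, 38, 381]);
}
translate([298, 889, 0]) {
  translate([0, 0, 381]) cube([304, 335, 22]);
  cube([38, 38, 381]);
  translate([266, 0, 0]) cube([38, 38, 381]);
  translate([0, 297, 0]) cube([38, 38, 381]);
  translate([266, 297, 0]) cube([38, 38, 381]);
}
translate([-534, 162, 0]) {
  translate([0, 0, 381]) cube([304, 335, 22]);
  cube([38, 38, 381]);
  translate([266, 0, 0]) cube([38, 38, 381]);
  translate([0, 297, 0]) cube([38, 38, 381]);
  translate([266, 297, 0]) cube([38, 38, 381]);
}
translate([59, 453, 740]) {
  cube([34, 64, 2644]);
  translate([368, 0, 0]) cube([34, 64, 2644]);
  translate([34, 0, 270]) cube([334, 64, 25]);
  translate([34, 0, 592]) cube([334, 64, 25]);
  translate([34, 0, 914]) cube([334, 64, 25]);
  translate([34, 0, 1236]) cube([334, 64, 25]);
  translate([34, 0, 1558]) cube([334, 64, 25]);
  translate([34, 0, 1880]) cube([334, 64, 25]);
  translate([34, 0, 2202]) cube([334, 64, 25]);
  translate([34, 0, 2524]) cube([334, 64, 25]);
}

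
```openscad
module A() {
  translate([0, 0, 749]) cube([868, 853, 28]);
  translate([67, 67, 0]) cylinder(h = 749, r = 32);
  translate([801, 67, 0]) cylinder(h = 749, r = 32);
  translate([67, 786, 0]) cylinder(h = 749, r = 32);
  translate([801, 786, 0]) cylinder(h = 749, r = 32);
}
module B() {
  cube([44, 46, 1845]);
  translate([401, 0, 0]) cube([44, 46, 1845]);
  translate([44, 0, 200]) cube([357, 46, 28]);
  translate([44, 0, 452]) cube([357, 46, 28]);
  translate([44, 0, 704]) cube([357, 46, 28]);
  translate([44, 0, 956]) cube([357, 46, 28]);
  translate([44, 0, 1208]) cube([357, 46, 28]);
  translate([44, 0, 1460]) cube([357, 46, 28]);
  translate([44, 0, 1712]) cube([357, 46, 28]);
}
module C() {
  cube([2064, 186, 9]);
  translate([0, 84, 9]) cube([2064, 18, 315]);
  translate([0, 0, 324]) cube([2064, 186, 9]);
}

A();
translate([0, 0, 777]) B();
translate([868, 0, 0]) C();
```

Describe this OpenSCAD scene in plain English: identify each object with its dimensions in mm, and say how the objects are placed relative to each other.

A is a table with a 868×853 mm rectangular top, 28 mm thick, top surface at z = 777 mm, supported by four round legs of 64 mm diameter, each leg's bounding box inset 35 mm from the nearest pair of top edges, running from the floor.

B is a straight ladder. Two 44×46 mm vertical rails, 1845 mm tall, stand 445 mm apart (outside-to-outside) with their front faces coplanar on the −y side. 7 rungs, each 46 mm deep and 28 mm tall, span between the inner faces of the rails, front faces flush with the rails. The lowest rung's underside is at z = 200 mm and rungs are spaced 252 mm apart (underside to underside).

C is an I-beam lying along x, 2064 mm long. Overall section height 333 mm. Two flanges 186 mm wide (y) and 9 mm thick, one on the floor and one at the top; a web 18 mm thick runs between them, centred on the flange width.

The ladder is on top of the table. The I-beam is against the table's +x side, with their −y faces flush.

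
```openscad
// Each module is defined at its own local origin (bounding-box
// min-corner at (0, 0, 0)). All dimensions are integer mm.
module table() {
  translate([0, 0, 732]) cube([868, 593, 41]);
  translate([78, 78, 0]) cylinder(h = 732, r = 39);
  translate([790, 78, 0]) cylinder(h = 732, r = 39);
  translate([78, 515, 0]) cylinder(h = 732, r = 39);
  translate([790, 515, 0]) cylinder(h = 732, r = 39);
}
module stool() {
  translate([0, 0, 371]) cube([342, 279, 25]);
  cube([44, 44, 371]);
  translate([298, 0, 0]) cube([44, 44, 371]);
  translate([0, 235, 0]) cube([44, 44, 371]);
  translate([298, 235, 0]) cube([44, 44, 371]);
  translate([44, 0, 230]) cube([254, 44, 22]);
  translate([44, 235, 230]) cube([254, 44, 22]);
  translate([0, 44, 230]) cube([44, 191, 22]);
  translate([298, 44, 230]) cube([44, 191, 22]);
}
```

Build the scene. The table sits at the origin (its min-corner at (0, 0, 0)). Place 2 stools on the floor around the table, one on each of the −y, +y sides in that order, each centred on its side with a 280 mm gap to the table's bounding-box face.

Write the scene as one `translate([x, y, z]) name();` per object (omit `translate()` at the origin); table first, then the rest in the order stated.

table();
translate([263, -559, 0]) stool();
translate([263, 873, 0]) stool();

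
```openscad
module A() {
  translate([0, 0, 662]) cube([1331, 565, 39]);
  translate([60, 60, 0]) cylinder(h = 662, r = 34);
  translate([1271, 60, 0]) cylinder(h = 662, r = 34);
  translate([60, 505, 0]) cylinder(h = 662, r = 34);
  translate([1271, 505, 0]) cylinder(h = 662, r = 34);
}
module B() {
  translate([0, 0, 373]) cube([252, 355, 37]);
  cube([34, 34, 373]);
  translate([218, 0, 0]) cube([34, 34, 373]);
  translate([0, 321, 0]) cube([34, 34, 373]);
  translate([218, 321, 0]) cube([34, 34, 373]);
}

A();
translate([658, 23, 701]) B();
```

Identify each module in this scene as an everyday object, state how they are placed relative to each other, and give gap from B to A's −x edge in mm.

The stool's min-x is at 658; the table's min-x is 0; gap = 658 mm.

A is a table. B is a stool. The stool is on top of the table. The gap from the stool to the table's −x edge is 658 mm.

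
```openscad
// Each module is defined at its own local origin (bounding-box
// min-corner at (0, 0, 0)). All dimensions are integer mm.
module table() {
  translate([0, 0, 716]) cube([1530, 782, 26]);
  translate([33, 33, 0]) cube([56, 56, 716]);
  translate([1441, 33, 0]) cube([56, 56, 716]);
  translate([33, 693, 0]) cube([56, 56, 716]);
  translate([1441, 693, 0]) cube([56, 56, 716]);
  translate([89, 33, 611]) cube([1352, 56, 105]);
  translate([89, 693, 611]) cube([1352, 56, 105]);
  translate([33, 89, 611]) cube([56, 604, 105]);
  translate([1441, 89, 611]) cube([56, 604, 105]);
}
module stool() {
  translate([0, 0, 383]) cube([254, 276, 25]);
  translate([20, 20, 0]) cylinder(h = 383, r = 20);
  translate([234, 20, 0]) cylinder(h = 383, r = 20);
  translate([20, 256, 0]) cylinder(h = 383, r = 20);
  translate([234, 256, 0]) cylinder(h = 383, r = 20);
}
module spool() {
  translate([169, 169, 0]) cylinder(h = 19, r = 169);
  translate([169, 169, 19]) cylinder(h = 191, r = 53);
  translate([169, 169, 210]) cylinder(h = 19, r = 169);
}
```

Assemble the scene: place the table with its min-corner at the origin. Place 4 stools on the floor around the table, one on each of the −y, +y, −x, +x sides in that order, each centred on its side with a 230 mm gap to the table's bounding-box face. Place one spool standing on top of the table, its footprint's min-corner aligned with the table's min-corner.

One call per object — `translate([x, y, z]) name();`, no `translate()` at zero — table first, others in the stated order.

table();
translate([638, -506, 0]) stool();
translate([638, 1012, 0]) stool();
translate([-484, 253, 0]) stool();
translate([1760, 253, 0]) stool();
translate([0, 0, 742]) spool();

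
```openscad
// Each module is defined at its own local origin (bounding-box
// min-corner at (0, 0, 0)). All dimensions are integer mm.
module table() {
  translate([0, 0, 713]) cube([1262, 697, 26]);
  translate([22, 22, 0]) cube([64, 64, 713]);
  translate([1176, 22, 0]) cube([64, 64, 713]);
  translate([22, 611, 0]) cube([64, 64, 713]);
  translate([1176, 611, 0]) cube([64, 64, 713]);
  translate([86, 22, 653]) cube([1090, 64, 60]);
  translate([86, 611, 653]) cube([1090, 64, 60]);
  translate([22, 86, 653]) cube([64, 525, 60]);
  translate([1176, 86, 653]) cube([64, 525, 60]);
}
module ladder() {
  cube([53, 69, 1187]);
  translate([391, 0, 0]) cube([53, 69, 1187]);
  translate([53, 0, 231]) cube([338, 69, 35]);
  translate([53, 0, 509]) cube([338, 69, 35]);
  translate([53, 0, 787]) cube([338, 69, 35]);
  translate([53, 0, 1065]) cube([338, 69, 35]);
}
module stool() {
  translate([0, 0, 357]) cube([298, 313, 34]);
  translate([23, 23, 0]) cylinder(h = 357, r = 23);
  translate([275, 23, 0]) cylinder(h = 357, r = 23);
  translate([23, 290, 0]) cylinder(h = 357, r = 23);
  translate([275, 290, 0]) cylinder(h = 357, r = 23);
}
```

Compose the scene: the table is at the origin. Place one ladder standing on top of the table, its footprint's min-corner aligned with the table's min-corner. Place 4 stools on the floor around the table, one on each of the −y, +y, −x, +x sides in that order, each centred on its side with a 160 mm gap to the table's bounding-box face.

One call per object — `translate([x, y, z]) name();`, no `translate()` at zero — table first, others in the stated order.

table();
translate([0, 0, 739]) ladder();
translate([482, -473, 0]) stool();
translate([482, 857, 0]) stool();
translate([-458, 192, 0]) stool();
translate([1422, 192, 0]) stool();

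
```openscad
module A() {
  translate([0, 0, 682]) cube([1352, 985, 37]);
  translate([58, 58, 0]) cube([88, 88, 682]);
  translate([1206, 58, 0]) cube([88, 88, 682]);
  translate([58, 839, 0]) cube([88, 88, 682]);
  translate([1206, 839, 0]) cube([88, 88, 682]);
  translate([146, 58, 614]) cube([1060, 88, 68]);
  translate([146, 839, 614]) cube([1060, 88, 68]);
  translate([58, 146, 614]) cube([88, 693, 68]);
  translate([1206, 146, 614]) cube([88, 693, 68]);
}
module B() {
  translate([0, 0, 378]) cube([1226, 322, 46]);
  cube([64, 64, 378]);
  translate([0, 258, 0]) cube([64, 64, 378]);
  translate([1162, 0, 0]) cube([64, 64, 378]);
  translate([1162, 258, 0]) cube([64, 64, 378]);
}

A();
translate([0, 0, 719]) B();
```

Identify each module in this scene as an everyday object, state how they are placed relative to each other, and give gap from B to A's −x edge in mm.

The bench's min-x is at 0; the table's min-x is 0; gap = 0 mm.

A is a table. B is a bench. The bench is on top of the table. The gap from the bench to the table's −x edge is 0 mm.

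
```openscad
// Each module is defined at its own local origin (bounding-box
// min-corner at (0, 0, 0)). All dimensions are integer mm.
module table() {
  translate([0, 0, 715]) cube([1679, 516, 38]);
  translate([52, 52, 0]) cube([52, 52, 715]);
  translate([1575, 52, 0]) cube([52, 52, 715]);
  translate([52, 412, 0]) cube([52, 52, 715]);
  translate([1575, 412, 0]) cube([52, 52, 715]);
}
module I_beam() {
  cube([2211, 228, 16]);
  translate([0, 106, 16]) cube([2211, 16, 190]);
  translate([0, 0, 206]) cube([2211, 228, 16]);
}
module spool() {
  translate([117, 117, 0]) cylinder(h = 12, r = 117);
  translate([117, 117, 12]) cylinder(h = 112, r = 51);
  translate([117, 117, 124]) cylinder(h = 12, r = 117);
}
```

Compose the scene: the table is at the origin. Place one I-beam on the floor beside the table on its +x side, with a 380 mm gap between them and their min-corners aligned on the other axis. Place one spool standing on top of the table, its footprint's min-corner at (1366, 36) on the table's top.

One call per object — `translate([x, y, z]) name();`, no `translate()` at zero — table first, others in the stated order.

table();
translate([2059, 0, 0]) I_beam();
translate([1366, 36, 753]) spool();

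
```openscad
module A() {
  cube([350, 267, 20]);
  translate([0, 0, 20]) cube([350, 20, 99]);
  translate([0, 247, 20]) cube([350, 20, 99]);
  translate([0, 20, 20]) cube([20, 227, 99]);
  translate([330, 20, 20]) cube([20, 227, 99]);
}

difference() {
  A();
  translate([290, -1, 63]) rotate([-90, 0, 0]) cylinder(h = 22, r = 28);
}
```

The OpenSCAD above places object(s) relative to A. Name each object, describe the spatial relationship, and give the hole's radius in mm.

The subtracted cylinder has r = 28 mm.

A is an open box. The open box has a circular hole through its front wall. The hole's radius is 28 mm.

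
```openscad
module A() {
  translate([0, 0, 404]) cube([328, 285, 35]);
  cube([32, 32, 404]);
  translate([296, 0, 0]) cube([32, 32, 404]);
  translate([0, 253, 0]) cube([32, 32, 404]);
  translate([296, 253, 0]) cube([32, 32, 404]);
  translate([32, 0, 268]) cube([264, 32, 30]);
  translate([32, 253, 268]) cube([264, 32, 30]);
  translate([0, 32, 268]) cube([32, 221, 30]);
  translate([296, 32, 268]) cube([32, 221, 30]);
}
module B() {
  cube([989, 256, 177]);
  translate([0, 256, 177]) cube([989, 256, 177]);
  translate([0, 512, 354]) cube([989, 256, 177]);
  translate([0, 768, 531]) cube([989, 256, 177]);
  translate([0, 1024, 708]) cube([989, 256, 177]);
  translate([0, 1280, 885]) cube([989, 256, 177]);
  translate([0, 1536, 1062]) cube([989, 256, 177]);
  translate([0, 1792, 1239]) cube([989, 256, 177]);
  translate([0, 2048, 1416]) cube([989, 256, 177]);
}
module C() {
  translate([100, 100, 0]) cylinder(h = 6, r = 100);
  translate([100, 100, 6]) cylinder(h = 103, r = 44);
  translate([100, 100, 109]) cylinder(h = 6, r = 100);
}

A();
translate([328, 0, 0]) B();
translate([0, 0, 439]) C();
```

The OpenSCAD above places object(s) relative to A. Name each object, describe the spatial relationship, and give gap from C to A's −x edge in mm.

A is a stool. B is a staircase. C is a spool. The staircase is against the stool's +x side, with their −y faces flush. The spool is on top of the stool. The gap from the spool to the stool's −x edge is 0 mm.

The spool's min-x is at 0; the stool's min-x is 0; gap = 0 mm.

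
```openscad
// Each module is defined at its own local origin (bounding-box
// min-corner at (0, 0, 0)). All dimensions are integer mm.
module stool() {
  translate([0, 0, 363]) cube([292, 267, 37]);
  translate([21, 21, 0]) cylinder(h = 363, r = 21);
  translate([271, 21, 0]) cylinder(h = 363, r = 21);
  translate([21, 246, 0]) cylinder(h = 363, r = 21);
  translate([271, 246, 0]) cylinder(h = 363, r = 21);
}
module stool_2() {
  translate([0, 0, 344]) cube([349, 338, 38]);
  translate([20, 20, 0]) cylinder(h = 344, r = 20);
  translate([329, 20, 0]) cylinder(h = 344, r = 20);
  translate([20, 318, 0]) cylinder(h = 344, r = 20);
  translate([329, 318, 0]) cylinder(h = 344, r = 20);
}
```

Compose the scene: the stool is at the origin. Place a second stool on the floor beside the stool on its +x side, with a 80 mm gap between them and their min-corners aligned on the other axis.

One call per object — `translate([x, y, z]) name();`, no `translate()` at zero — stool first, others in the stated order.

stool();
translate([372, 0, 0]) stool_2();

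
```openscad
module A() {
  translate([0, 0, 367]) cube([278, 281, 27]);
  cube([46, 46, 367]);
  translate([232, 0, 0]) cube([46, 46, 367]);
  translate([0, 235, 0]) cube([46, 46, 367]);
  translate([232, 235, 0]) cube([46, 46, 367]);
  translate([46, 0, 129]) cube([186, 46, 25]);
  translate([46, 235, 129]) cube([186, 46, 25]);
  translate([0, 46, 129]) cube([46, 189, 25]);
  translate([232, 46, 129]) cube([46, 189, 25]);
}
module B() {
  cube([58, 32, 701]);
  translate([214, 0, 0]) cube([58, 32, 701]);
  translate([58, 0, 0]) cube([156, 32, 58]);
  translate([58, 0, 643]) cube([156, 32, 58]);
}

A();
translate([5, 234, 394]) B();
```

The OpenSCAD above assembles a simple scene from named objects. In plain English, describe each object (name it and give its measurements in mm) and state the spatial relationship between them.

A is a four-legged stool. The seat is 278×281 mm, 27 mm thick, top at z = 394 mm. It stands on four square legs, each 46×46 mm in cross-section, from z = 0 to the seat underside, each flush with a corner of the seat. Four stretchers, 46 mm wide and 25 mm tall, connect adjacent legs with their undersides at z = 129 mm, each running between the inner faces of the legs it joins and aligned with the legs' outer faces on the other axis.

B is a picture frame with a 156×585 mm rectangular opening (x by z) and a uniform 58 mm border on every side. Frame depth is 32 mm along y. It is built from two vertical stiles running the full outside height and two horizontal rails spanning the gap between the stiles.

The picture frame is on top of the stool.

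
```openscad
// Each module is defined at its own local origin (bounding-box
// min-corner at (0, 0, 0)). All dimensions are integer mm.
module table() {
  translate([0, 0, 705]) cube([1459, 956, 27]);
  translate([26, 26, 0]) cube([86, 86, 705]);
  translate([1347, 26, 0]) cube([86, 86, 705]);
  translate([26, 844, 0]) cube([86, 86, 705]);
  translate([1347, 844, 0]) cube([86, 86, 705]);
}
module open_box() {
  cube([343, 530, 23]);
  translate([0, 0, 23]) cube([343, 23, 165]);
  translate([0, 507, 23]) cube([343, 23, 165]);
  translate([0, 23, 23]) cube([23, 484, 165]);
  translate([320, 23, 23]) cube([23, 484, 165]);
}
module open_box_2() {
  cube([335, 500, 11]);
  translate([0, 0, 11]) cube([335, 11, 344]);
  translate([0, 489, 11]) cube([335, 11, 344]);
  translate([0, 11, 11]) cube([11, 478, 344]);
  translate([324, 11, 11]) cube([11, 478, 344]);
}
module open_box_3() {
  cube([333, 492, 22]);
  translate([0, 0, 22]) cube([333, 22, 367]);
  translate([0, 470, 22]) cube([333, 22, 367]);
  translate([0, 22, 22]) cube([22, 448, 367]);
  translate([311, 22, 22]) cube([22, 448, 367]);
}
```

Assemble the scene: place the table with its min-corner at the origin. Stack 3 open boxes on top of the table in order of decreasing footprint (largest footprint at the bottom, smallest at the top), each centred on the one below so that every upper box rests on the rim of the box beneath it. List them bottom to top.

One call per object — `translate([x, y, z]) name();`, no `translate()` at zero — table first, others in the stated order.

table();
translate([558, 213, 732]) open_box();
translate([562, 228, 920]) open_box_2();
translate([563, 232, 1275]) open_box_3();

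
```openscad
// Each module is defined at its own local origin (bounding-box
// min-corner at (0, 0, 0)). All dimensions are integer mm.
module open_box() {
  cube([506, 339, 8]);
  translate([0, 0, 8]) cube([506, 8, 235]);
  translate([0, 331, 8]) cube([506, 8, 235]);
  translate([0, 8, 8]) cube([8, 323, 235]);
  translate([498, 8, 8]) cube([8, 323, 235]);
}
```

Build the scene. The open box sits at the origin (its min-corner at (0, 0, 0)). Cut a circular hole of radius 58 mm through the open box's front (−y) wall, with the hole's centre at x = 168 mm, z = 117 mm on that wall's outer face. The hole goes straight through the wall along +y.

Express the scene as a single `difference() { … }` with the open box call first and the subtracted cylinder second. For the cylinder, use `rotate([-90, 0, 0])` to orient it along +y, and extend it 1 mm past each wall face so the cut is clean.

difference() {
  open_box();
  translate([168, -1, 117]) rotate([-90, 0, 0]) cylinder(h = 10, r = 58);
}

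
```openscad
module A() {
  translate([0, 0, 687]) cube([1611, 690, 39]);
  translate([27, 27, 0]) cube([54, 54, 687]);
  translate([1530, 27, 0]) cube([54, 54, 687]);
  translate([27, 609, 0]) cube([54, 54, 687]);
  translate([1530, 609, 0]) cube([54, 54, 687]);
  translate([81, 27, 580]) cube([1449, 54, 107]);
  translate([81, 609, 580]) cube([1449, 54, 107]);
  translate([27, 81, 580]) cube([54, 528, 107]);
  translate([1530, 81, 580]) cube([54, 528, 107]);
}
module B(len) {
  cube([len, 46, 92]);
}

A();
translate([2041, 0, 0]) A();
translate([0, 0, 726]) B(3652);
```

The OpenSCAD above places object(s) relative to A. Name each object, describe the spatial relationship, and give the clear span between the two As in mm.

Second table starts at x = 2041; first ends at x = 1611; clear span = 2041 − 1611 = 430 mm.

A is a table. B is a beam. A beam spans the tops of two tables. The clear span between the two tables is 430 mm.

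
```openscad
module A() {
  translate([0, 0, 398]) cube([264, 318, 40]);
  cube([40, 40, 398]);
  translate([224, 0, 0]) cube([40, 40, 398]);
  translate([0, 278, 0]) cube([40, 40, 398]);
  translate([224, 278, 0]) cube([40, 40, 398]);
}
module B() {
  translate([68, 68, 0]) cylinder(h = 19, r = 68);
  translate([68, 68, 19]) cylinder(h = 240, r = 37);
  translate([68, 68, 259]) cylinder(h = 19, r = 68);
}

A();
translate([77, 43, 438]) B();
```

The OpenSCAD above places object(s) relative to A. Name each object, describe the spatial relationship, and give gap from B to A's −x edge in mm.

A is a stool. B is a spool. The spool is on top of the stool. The gap from the spool to the stool's −x edge is 77 mm.

The spool's min-x is at 77; the stool's min-x is 0; gap = 77 mm.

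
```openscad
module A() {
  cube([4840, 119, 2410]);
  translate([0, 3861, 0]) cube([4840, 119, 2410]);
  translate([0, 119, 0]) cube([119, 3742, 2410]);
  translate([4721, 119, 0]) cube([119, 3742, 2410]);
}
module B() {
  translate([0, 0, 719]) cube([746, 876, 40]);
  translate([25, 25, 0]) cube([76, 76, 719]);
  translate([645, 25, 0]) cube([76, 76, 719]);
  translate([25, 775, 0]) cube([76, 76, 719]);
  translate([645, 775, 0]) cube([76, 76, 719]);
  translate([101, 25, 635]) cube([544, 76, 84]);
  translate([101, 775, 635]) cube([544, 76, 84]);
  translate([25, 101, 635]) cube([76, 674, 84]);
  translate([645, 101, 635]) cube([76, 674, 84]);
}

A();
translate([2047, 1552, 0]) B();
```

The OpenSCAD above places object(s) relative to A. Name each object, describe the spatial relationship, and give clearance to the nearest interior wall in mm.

Clearances: x = 1928, y = 1433; minimum 1433 mm.

A is a house frame. B is a table. The table sits inside the house frame, centred. The clearance to the nearest interior wall is 1433 mm.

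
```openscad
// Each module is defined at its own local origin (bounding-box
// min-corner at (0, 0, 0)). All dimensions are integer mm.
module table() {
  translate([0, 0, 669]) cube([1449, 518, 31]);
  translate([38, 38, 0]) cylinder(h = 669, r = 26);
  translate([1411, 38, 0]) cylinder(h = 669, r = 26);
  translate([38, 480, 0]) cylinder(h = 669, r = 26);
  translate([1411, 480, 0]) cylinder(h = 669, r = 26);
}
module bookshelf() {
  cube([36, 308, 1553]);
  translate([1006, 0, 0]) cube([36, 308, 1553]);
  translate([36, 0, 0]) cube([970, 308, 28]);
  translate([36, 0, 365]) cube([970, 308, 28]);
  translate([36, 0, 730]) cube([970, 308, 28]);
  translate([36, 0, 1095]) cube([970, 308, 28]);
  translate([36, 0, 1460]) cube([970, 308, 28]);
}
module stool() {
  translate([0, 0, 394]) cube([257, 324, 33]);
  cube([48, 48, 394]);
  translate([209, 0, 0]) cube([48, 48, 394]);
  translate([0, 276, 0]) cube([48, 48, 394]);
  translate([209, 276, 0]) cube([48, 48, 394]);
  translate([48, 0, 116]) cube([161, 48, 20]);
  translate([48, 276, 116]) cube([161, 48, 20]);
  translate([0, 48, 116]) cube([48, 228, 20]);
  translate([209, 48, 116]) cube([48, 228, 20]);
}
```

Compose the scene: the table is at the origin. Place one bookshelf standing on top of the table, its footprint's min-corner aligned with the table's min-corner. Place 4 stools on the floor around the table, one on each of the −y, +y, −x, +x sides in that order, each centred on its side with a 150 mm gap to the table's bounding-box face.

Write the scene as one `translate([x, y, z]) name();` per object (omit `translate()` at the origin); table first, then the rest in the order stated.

table();
translate([0, 0, 700]) bookshelf();
translate([596, -474, 0]) stool();
translate([596, 668, 0]) stool();
translate([-407, 97, 0]) stool();
translate([1599, 97, 0]) stool();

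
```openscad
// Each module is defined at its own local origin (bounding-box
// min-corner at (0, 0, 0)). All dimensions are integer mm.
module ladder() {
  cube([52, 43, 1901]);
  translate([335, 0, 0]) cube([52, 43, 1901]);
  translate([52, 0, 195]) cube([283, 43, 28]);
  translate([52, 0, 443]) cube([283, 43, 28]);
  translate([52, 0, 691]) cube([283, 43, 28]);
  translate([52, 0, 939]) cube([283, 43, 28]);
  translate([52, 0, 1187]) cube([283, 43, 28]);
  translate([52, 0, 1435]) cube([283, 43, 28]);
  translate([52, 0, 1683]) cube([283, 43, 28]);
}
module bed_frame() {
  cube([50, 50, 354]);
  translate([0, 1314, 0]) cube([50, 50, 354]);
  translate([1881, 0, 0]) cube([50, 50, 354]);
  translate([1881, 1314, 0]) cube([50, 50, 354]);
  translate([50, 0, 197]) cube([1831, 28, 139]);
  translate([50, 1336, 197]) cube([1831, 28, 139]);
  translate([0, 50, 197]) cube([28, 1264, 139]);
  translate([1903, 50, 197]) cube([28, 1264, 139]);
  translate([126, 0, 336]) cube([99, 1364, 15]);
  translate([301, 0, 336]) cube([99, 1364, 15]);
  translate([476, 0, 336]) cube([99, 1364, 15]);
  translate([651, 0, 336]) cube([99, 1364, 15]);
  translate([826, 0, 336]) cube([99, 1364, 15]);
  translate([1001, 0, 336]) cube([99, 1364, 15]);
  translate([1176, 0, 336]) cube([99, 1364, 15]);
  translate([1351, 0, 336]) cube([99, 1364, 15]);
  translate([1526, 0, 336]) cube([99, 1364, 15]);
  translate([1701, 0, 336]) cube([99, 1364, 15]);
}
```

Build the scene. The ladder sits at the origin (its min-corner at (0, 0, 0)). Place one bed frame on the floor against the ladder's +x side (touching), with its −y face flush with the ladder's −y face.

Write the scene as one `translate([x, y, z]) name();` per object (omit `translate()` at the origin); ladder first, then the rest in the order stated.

ladder();
translate([387, 0, 0]) bed_frame();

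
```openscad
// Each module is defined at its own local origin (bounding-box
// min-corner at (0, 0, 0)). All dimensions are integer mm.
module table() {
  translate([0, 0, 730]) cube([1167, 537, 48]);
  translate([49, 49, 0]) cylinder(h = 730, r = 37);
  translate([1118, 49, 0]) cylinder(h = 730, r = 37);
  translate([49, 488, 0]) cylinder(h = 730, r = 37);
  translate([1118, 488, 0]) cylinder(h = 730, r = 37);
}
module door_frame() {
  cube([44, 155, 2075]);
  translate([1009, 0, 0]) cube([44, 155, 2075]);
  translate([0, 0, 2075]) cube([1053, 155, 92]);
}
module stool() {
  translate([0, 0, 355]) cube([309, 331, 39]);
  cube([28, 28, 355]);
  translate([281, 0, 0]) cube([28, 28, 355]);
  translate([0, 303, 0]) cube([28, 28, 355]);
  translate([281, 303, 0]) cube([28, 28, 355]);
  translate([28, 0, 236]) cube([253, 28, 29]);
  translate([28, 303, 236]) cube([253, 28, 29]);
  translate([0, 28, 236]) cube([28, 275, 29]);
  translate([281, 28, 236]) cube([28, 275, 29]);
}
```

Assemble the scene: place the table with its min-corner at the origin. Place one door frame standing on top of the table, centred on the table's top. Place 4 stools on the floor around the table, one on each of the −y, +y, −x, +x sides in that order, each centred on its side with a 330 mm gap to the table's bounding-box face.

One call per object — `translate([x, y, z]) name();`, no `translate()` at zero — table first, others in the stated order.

table();
translate([57, 191, 778]) door_frame();
translate([429, -661, 0]) stool();
translate([429, 867, 0]) stool();
translate([-639, 103, 0]) stool();
translate([1497, 103, 0]) stool();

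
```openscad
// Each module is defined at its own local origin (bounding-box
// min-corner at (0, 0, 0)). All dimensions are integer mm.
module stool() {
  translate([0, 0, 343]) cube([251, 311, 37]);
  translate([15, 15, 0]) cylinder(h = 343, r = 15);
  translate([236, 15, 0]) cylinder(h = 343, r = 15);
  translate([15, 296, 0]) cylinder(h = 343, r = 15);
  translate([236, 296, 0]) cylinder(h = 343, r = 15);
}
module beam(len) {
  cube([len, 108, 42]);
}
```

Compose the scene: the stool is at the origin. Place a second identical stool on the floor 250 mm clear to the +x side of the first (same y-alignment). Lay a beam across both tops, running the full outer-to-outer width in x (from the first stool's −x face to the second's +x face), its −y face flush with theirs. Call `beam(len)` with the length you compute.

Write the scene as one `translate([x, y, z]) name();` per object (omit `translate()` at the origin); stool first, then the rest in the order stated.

stool();
translate([501, 0, 0]) stool();
translate([0, 0, 380]) beam(752);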